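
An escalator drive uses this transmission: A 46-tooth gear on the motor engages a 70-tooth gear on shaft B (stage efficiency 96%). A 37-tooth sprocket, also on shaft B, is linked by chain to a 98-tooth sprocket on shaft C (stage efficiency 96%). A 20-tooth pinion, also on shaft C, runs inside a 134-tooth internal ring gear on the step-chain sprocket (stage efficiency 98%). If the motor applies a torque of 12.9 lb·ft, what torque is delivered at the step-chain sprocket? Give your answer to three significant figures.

315 lb·ft

After the gear mesh (70/46): 12.9 × 1.5217 × 0.96 = 18.845 lb·ft
After the chain (98/37): 18.845 × 2.6486 × 0.96 = 47.918 lb·ft
After the internal gear (134/20): 47.918 × 6.7 × 0.98 = 314.63 lb·ft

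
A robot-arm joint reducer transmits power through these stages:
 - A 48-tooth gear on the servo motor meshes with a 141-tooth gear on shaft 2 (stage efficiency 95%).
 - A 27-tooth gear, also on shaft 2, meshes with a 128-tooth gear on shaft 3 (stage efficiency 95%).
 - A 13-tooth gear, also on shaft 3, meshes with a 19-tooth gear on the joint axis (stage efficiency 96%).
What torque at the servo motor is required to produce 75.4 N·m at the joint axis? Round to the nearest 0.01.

Overall ratio R = 2.9375 × 4.7407 × 1.4615 = 20.353; overall efficiency η = 0.95 × 0.95 × 0.96 = 0.8664.
Input torque = output torque / (R × η) = 75.4 / (20.353 × 0.8664) = 4.2758 N·m.

4.28 N·m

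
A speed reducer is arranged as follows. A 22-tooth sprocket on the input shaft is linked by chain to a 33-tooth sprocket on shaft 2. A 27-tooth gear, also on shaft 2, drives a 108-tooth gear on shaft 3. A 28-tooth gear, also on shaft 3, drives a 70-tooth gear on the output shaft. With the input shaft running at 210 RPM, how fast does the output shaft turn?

14 RPM

chain 33/22 = 1.5 → 210/1.5 = 140 RPM
gear mesh 108/27 = 4 → 140/4 = 35 RPM
gear mesh 70/28 = 2.5 → 35/2.5 = 14 RPM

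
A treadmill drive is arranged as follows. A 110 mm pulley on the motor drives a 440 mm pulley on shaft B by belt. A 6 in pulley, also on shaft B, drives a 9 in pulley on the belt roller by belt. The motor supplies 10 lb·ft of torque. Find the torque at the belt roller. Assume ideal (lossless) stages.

60 lb·ft

Belt: ratio = 440/110 = 4; torque at shaft B = 10 × 4 = 40 lb·ft.
Belt: ratio = 9/6 = 1.5; torque at the belt roller = 40 × 1.5 = 60 lb·ft.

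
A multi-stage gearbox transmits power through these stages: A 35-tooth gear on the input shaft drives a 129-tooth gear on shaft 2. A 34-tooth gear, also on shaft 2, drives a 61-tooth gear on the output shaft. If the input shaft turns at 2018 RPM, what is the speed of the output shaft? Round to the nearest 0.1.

305.2 RPM

the input shaft → shaft 2 (gear mesh, 129/35): 2018 ÷ 3.6857 = 547.52 RPM
shaft 2 → the output shaft (gear mesh, 61/34): 547.52 ÷ 1.7941 = 305.17 RPM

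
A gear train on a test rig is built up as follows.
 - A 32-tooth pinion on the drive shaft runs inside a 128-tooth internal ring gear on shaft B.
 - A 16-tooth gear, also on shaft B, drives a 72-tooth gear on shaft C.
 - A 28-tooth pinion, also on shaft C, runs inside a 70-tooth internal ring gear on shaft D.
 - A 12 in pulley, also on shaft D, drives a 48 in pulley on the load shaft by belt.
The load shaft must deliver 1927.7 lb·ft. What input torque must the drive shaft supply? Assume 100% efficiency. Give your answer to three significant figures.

10.7 lb·ft

Overall ratio R = 4 × 4.5 × 2.5 × 4 = 180.
Input torque = output torque / R = 1927.7 / 180 = 10.709 lb·ft.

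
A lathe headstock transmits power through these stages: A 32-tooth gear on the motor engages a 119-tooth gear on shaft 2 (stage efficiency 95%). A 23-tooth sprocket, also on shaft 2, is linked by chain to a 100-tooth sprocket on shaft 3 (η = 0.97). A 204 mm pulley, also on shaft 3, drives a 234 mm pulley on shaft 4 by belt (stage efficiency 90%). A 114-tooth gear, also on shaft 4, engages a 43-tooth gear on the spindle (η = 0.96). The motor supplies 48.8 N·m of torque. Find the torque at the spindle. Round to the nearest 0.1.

After the gear mesh (119/32): 48.8 × 3.7188 × 0.95 = 172.4 N·m
After the chain (100/23): 172.4 × 4.3478 × 0.97 = 727.08 N·m
After the belt (234/204): 727.08 × 1.1471 × 0.90 = 750.61 N·m
After the gear mesh (43/114): 750.61 × 0.37719 × 0.96 = 271.8 N·m

271.8 N·m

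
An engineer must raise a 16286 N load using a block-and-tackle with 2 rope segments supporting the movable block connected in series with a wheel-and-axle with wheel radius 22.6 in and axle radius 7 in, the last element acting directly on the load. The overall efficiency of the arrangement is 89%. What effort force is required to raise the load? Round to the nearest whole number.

2834 N

Block-and-tackle MA = number of supporting rope parts = 2.
Wheel-and-axle MA = R/r = 22.6/7 = 3.2286.
Combined ideal MA = 2 × 3.2286 = 6.4571.
Actual MA = 6.4571 × 0.89 = 5.7469.
Effort = load / actual MA = 16286 / 5.7469 = 2833.9 N.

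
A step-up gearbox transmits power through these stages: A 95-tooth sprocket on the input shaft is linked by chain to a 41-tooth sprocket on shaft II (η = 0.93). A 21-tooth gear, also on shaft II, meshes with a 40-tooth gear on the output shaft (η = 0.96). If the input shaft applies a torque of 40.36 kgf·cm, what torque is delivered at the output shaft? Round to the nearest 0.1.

29.6 kgf·cm

chain 41/95 = 0.43158 → τ = 40.36·0.43158·0.93 = 16.199 kgf·cm
gear mesh 40/21 = 1.9048 → τ = 16.199·1.9048·0.96 = 29.621 kgf·cm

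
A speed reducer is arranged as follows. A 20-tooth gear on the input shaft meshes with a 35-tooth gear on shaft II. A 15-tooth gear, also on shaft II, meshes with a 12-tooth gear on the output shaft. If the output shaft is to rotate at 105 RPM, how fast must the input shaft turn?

Overall ratio R = 1.75 × 0.8 = 1.4.
Required input speed = output speed × R = 105 × 1.4 = 147 RPM.

147 RPM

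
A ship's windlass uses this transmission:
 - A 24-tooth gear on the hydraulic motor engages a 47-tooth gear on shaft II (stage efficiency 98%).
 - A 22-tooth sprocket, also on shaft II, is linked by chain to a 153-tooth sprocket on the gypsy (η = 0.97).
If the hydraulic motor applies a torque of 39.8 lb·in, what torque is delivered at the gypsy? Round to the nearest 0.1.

Gear mesh: ratio = 47/24 = 1.9583; torque at shaft II = 39.8 × 1.9583 × 0.98 = 76.383 lb·in.
Chain: ratio = 153/22 = 6.9545; torque at the gypsy = 76.383 × 6.9545 × 0.97 = 515.27 lb·in.

515.3 lb·in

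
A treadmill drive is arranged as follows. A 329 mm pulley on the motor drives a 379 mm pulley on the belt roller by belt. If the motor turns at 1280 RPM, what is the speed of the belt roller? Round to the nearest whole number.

Belt: ratio = 379/329 = 1.152, so the belt roller turns at 1280 / 1.152 = 1111.1 RPM.

1111 RPM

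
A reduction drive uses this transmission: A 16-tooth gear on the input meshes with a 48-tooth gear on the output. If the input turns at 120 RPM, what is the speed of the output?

40 RPM

gear mesh 48/16 = 3 → 120/3 = 40 RPM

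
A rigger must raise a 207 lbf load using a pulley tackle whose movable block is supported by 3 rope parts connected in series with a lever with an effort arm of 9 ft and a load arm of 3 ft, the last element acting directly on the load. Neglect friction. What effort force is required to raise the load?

Block-and-tackle MA = number of supporting rope parts = 3.
Lever MA = effort arm / load arm = 9/3 = 3.
Combined ideal MA = 3 × 3 = 9.
Effort = load / MA = 207 / 9 = 23 lbf.

23 lbf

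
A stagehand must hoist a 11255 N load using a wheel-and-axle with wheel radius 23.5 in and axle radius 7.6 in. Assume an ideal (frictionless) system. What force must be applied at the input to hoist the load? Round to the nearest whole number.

Wheel-and-axle MA = R/r = 23.5/7.6 = 3.0921.
Effort = load / MA = 11255 / 3.0921 = 3639.9 N.

3640 N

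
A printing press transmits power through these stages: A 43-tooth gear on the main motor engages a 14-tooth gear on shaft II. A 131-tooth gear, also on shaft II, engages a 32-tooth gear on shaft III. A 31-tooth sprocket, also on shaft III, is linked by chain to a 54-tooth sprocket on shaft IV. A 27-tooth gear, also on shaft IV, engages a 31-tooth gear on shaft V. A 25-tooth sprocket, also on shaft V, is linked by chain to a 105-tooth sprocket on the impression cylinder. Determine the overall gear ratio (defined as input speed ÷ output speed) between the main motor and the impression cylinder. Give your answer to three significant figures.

Each stage contributes driven/driver: gear mesh 14/43 = 0.32558, gear mesh 32/131 = 0.24427, chain 54/31 = 1.7419, gear mesh 31/27 = 1.1481, chain 105/25 = 4.2.
Overall: 0.32558 × 0.24427 × 1.7419 × 1.1481 × 4.2 = 0.66806.

0.668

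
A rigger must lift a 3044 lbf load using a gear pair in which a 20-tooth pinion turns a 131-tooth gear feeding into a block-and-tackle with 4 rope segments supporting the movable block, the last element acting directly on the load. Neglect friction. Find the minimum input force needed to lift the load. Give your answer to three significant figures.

116 lbf

Gear pair MA = 131/20 = 6.55.
Block-and-tackle MA = number of supporting rope parts = 4.
Combined ideal MA = 6.55 × 4 = 26.2.
Effort = load / MA = 3044 / 26.2 = 116.18 lbf.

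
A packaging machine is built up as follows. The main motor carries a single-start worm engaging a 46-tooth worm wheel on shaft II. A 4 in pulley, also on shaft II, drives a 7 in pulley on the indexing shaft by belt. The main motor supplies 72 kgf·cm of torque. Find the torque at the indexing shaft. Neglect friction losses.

5796 kgf·cm

After the worm (46/1): 72 × 46 = 3312 kgf·cm
After the belt (7/4): 3312 × 1.75 = 5796 kgf·cm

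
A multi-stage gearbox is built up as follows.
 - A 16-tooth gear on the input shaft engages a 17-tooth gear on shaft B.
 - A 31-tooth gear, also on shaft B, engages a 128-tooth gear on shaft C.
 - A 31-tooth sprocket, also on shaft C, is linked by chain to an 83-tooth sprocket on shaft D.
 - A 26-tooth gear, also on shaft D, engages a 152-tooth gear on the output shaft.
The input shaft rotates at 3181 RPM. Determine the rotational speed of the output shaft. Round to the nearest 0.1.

46.3 RPM

the input shaft → shaft B (gear mesh, 17/16): 3181 ÷ 1.0625 = 2993.9 RPM
shaft B → shaft C (gear mesh, 128/31): 2993.9 ÷ 4.129 = 725.08 RPM
shaft C → shaft D (chain, 83/31): 725.08 ÷ 2.6774 = 270.81 RPM
shaft D → the output shaft (gear mesh, 152/26): 270.81 ÷ 5.8462 = 46.323 RPM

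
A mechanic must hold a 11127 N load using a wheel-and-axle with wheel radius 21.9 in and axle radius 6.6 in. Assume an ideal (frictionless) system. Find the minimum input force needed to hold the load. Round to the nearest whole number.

3353 N

Wheel-and-axle MA = R/r = 21.9/6.6 = 3.3182.
Effort = load / MA = 11127 / 3.3182 = 3353.3 N.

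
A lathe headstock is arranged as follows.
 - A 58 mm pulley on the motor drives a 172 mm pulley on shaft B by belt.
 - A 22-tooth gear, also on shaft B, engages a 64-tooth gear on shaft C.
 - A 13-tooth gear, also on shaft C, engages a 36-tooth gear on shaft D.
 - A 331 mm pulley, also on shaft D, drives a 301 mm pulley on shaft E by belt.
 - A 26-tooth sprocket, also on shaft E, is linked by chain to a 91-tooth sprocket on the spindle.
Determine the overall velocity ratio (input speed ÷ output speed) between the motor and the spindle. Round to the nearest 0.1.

76.0

Each stage contributes driven/driver: belt 172/58 = 2.9655, gear mesh 64/22 = 2.9091, gear mesh 36/13 = 2.7692, belt 301/331 = 0.90937, chain 91/26 = 3.5.
Overall: 2.9655 × 2.9091 × 2.7692 × 0.90937 × 3.5 = 76.037.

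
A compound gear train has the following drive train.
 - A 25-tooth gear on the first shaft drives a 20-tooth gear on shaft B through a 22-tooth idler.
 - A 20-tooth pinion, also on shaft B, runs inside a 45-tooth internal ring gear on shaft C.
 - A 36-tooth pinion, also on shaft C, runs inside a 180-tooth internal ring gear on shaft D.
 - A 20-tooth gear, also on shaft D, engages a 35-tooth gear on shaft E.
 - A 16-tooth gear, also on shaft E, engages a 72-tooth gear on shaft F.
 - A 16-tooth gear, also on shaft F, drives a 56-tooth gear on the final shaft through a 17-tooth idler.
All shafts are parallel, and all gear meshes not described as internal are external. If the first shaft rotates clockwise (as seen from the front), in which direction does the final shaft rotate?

clockwise

the first shaft → shaft B: driver → idler → driven is 2 external meshes, 2 reversals → CW.
shaft B → shaft C: internal mesh, same direction → CW.
shaft C → shaft D: internal mesh, same direction → CW.
shaft D → shaft E: external mesh, 1 reversal → CCW.
shaft E → shaft F: external mesh, 1 reversal → CW.
shaft F → the final shaft: driver → idler → driven is 2 external meshes, 2 reversals → CW.
6 reversals in total — an even number — so the final shaft turns the same way as the first shaft.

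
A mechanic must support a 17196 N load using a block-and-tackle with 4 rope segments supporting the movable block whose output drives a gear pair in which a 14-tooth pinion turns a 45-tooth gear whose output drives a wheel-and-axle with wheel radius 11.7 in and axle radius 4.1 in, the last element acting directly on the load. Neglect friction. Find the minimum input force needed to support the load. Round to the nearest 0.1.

468.7 N

Block-and-tackle MA = number of supporting rope parts = 4.
Gear pair MA = 45/14 = 3.2143.
Wheel-and-axle MA = R/r = 11.7/4.1 = 2.8537.
Combined ideal MA = 4 × 3.2143 × 2.8537 = 36.69.
Effort = load / MA = 17196 / 36.69 = 468.68 N.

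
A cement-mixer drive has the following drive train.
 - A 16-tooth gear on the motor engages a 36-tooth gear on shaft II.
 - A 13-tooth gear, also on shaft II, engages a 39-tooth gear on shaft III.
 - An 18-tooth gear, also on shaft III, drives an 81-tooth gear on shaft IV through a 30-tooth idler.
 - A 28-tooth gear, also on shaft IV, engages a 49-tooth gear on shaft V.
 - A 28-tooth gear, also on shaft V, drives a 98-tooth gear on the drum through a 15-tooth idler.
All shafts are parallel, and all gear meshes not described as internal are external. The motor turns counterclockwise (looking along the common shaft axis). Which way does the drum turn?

clockwise

the motor → shaft II: external mesh, 1 reversal → CW.
shaft II → shaft III: external mesh, 1 reversal → CCW.
shaft III → shaft IV: driver → idler → driven is 2 external meshes, 2 reversals → CCW.
shaft IV → shaft V: external mesh, 1 reversal → CW.
shaft V → the drum: driver → idler → driven is 2 external meshes, 2 reversals → CW.
7 reversals in total — an odd number — so the drum turns opposite to the motor.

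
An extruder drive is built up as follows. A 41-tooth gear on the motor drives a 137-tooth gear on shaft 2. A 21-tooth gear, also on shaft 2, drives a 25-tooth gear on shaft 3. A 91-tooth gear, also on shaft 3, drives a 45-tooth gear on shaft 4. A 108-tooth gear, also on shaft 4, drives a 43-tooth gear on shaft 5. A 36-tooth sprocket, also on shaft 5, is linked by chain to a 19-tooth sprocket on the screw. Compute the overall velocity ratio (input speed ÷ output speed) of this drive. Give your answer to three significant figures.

Each stage contributes driven/driver: gear mesh 137/41 = 3.3415, gear mesh 25/21 = 1.1905, gear mesh 45/91 = 0.49451, gear mesh 43/108 = 0.39815, chain 19/36 = 0.52778.
Overall: 3.3415 × 1.1905 × 0.49451 × 0.39815 × 0.52778 = 0.41336.

0.413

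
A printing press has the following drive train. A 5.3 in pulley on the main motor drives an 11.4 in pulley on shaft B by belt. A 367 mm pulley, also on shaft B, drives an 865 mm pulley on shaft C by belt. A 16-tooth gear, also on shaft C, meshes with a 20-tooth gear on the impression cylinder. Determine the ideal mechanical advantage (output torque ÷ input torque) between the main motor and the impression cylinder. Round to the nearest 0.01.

6.34

Each stage contributes driven/driver: belt 11.4/5.3 = 2.1509, belt 865/367 = 2.3569, gear mesh 20/16 = 1.25.
Overall: 2.1509 × 2.3569 × 1.25 = 6.3371.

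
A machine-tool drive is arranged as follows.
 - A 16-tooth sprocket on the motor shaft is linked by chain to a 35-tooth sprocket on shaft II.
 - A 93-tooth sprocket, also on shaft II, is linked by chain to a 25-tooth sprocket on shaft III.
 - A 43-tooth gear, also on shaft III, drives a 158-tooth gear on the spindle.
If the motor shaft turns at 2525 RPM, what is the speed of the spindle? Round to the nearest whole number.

1169 RPM

chain 35/16 = 2.1875 → 2525/2.1875 = 1154.3 RPM
chain 25/93 = 0.26882 → 1154.3/0.26882 = 4293.9 RPM
gear mesh 158/43 = 3.6744 → 4293.9/3.6744 = 1168.6 RPM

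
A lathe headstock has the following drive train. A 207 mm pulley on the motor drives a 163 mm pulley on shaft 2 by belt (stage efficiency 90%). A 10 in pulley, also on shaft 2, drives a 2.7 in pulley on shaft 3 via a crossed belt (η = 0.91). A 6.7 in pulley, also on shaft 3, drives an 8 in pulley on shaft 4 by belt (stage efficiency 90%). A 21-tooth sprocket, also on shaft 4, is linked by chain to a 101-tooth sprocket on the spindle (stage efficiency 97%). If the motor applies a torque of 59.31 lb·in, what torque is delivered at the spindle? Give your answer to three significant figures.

Belt: ratio = 163/207 = 0.78744; torque at shaft 2 = 59.31 × 0.78744 × 0.90 = 42.033 lb·in.
Belt: ratio = 2.7/10 = 0.27; torque at shaft 3 = 42.033 × 0.27 × 0.91 = 10.327 lb·in.
Belt: ratio = 8/6.7 = 1.194; torque at shaft 4 = 10.327 × 1.194 × 0.90 = 11.098 lb·in.
Chain: ratio = 101/21 = 4.8095; torque at the spindle = 11.098 × 4.8095 × 0.97 = 51.776 lb·in.

51.8 lb·in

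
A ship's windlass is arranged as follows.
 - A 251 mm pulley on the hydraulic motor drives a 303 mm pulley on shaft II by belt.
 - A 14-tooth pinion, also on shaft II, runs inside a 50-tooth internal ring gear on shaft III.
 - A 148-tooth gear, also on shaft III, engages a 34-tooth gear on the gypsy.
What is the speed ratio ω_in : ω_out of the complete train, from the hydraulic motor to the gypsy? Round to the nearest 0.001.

Each stage contributes driven/driver: belt 303/251 = 1.2072, internal gear 50/14 = 3.5714, gear mesh 34/148 = 0.22973.
Overall: 1.2072 × 3.5714 × 0.22973 = 0.99044.

0.990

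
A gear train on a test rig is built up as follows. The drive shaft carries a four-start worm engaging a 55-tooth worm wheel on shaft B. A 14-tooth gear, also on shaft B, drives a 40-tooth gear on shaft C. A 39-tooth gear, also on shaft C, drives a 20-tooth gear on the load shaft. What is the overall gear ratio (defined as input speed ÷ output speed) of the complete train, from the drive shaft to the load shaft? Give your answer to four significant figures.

20.15

Each stage contributes driven/driver: worm 55/4 = 13.75, gear mesh 40/14 = 2.8571, gear mesh 20/39 = 0.51282.
Overall: 13.75 × 2.8571 × 0.51282 = 20.147.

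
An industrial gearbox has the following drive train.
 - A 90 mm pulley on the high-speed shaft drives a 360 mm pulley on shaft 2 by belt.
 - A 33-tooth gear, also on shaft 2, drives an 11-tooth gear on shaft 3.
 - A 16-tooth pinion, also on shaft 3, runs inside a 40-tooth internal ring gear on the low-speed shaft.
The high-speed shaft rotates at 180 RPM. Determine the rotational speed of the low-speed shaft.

54 RPM

belt 360/90 = 4 → 180/4 = 45 RPM
gear mesh 11/33 = 0.33333 → 45/0.33333 = 135 RPM
internal gear 40/16 = 2.5 → 135/2.5 = 54 RPM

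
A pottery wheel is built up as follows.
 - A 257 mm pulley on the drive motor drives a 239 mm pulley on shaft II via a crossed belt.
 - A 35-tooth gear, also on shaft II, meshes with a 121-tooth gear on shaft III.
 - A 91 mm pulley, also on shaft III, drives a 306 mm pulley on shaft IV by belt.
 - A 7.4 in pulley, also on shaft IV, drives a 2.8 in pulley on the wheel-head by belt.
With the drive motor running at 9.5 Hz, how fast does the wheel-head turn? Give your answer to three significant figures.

2.32 Hz

belt 239/257 = 0.92996 → 9.5/0.92996 = 10.215 Hz
gear mesh 121/35 = 3.4571 → 10.215/3.4571 = 2.9549 Hz
belt 306/91 = 3.3626 → 2.9549/3.3626 = 0.87874 Hz
belt 2.8/7.4 = 0.37838 → 0.87874/0.37838 = 2.3224 Hz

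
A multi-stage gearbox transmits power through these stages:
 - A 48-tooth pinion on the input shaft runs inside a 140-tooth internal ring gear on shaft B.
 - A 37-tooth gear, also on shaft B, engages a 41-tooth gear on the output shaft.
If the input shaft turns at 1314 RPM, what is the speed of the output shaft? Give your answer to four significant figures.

406.6 RPM

internal gear 140/48 = 2.9167 → 1314/2.9167 = 450.51 RPM
gear mesh 41/37 = 1.1081 → 450.51/1.1081 = 406.56 RPM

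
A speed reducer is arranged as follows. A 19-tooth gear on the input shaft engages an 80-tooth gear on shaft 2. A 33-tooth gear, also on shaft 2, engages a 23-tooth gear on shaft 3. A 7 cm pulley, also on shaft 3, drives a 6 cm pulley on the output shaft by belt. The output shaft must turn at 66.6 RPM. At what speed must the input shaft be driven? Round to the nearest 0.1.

167.5 RPM

Overall ratio R = 4.2105 × 0.69697 × 0.85714 = 2.5154.
Required input speed = output speed × R = 66.6 × 2.5154 = 167.52 RPM.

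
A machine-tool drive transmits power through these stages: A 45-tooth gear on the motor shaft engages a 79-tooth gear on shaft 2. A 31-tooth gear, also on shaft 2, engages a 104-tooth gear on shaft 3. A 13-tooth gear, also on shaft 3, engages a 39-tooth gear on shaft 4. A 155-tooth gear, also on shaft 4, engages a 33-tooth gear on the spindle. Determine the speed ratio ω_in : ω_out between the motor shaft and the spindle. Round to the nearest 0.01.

Each stage contributes driven/driver: gear mesh 79/45 = 1.7556, gear mesh 104/31 = 3.3548, gear mesh 39/13 = 3, gear mesh 33/155 = 0.2129.
Overall: 1.7556 × 3.3548 × 3 × 0.2129 = 3.7617.

3.76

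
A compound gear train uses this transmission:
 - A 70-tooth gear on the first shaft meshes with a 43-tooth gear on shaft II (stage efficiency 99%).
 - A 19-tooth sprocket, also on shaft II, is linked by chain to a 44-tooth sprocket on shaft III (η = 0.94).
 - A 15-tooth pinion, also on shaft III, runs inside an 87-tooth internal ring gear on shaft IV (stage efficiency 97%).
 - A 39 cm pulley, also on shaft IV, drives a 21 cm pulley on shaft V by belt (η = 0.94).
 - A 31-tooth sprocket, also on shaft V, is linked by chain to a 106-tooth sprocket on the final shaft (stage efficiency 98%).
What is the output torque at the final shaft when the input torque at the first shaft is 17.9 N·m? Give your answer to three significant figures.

226 N·m

gear mesh 43/70 = 0.61429 → τ = 17.9·0.61429·0.99 = 10.886 N·m
chain 44/19 = 2.3158 → τ = 10.886·2.3158·0.94 = 23.697 N·m
internal gear 87/15 = 5.8 → τ = 23.697·5.8·0.97 = 133.32 N·m
belt 21/39 = 0.53846 → τ = 133.32·0.53846·0.94 = 67.479 N·m
chain 106/31 = 3.4194 → τ = 67.479·3.4194·0.98 = 226.12 N·m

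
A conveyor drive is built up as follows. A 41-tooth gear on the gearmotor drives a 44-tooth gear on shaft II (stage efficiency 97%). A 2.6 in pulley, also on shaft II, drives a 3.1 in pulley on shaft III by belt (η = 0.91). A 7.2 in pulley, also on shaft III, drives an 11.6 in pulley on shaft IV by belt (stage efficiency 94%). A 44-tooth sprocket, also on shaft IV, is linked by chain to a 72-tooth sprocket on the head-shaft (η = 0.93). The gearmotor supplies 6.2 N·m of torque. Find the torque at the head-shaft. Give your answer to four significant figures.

16.14 N·m

gear mesh 44/41 = 1.0732 → τ = 6.2·1.0732·0.97 = 6.454 N·m
belt 3.1/2.6 = 1.1923 → τ = 6.454·1.1923·0.91 = 7.0026 N·m
belt 11.6/7.2 = 1.6111 → τ = 7.0026·1.6111·0.94 = 10.605 N·m
chain 72/44 = 1.6364 → τ = 10.605·1.6364·0.93 = 16.139 N·m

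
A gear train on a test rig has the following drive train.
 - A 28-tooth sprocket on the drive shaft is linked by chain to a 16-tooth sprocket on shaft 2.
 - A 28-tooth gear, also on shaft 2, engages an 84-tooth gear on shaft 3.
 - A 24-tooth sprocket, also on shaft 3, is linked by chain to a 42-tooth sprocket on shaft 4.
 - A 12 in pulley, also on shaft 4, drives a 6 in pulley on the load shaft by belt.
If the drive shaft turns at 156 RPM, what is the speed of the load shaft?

104 RPM

Chain: ratio = 16/28 = 0.57143, so shaft 2 turns at 156 / 0.57143 = 273 RPM.
Gear mesh: ratio = 84/28 = 3, so shaft 3 turns at 273 / 3 = 91 RPM.
Chain: ratio = 42/24 = 1.75, so shaft 4 turns at 91 / 1.75 = 52 RPM.
Belt: ratio = 6/12 = 0.5, so the load shaft turns at 52 / 0.5 = 104 RPM.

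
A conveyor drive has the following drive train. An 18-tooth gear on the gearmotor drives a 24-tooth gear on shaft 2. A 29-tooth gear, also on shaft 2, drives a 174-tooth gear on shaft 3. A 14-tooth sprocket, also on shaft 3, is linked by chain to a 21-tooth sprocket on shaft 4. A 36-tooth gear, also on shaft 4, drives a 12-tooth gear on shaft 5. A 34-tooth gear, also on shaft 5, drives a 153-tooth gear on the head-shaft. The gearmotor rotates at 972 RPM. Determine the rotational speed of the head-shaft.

54 RPM

gear mesh 24/18 = 1.3333 → 972/1.3333 = 729 RPM
gear mesh 174/29 = 6 → 729/6 = 121.5 RPM
chain 21/14 = 1.5 → 121.5/1.5 = 81 RPM
gear mesh 12/36 = 0.33333 → 81/0.33333 = 243 RPM
gear mesh 153/34 = 4.5 → 243/4.5 = 54 RPM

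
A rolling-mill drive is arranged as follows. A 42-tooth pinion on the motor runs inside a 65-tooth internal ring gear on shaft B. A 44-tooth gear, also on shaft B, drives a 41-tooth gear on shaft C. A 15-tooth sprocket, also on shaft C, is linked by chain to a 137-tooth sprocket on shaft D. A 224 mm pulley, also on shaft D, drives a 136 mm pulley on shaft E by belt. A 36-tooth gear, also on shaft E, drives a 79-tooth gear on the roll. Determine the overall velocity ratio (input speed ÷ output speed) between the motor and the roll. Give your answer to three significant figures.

Each stage contributes driven/driver: internal gear 65/42 = 1.5476, gear mesh 41/44 = 0.93182, chain 137/15 = 9.1333, belt 136/224 = 0.60714, gear mesh 79/36 = 2.1944.
Overall: 1.5476 × 0.93182 × 9.1333 × 0.60714 × 2.1944 = 17.549.

17.5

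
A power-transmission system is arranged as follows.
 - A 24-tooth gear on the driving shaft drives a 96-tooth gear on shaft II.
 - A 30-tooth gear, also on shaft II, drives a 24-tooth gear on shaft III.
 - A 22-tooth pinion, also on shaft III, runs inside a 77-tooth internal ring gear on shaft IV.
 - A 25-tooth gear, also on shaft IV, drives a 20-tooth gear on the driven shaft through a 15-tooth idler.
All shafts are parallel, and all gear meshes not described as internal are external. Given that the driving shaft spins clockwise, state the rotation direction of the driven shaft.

clockwise

the driving shaft → shaft II: external mesh, 1 reversal → CCW.
shaft II → shaft III: external mesh, 1 reversal → CW.
shaft III → shaft IV: internal mesh, same direction → CW.
shaft IV → the driven shaft: driver → idler → driven is 2 external meshes, 2 reversals → CW.
4 reversals in total — an even number — so the driven shaft turns the same way as the driving shaft.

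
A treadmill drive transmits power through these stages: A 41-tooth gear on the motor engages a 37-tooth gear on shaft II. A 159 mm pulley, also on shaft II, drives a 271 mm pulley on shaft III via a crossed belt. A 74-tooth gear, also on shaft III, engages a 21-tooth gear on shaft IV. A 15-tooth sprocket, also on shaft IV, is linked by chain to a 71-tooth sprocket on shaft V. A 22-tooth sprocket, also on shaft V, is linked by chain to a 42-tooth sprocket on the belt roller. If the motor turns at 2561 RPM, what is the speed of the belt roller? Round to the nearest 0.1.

Gear mesh: ratio = 37/41 = 0.90244, so shaft II turns at 2561 / 0.90244 = 2837.9 RPM.
Belt: ratio = 271/159 = 1.7044, so shaft III turns at 2837.9 / 1.7044 = 1665 RPM.
Gear mesh: ratio = 21/74 = 0.28378, so shaft IV turns at 1665 / 0.28378 = 5867.2 RPM.
Chain: ratio = 71/15 = 4.7333, so shaft V turns at 5867.2 / 4.7333 = 1239.6 RPM.
Chain: ratio = 42/22 = 1.9091, so the belt roller turns at 1239.6 / 1.9091 = 649.29 RPM.

649.3 RPM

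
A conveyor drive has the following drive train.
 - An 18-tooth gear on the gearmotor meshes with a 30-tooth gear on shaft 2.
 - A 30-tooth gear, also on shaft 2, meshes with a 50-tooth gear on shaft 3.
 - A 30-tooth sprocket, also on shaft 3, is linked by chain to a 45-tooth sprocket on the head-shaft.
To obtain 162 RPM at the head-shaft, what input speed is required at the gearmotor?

Overall ratio R = 1.6667 × 1.6667 × 1.5 = 4.1667.
Required input speed = output speed × R = 162 × 4.1667 = 675 RPM.

675 RPM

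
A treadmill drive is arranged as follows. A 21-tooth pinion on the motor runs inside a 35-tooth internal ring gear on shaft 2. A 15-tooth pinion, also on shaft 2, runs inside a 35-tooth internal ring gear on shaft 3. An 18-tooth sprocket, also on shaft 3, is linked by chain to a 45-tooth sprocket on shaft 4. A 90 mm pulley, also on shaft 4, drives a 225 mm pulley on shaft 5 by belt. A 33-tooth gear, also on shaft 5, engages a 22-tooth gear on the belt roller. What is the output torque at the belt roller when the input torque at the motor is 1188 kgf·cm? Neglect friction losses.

internal gear 35/21 = 1.6667 → τ = 1188·1.6667 = 1980 kgf·cm
internal gear 35/15 = 2.3333 → τ = 1980·2.3333 = 4620 kgf·cm
chain 45/18 = 2.5 → τ = 4620·2.5 = 11550 kgf·cm
belt 225/90 = 2.5 → τ = 11550·2.5 = 28875 kgf·cm
gear mesh 22/33 = 0.66667 → τ = 28875·0.66667 = 19250 kgf·cm

19250 kgf·cm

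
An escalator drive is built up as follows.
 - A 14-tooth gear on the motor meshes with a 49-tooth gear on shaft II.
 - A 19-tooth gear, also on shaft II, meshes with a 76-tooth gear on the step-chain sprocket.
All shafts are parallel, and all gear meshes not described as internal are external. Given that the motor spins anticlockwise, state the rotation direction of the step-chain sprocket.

anticlockwise

the motor → shaft II: external mesh, 1 reversal → CW.
shaft II → the step-chain sprocket: external mesh, 1 reversal → CCW.
2 reversals in total — an even number — so the step-chain sprocket turns the same way as the motor.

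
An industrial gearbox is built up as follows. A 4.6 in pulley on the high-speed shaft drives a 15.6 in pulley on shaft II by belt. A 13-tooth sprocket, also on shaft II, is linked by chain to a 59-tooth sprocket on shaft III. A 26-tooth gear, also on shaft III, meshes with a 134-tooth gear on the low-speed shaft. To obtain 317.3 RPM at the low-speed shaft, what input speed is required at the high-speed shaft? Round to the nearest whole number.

25170 RPM

Overall ratio R = 3.3913 × 4.5385 × 5.1538 = 79.324.
Required input speed = output speed × R = 317.3 × 79.324 = 25170 RPM.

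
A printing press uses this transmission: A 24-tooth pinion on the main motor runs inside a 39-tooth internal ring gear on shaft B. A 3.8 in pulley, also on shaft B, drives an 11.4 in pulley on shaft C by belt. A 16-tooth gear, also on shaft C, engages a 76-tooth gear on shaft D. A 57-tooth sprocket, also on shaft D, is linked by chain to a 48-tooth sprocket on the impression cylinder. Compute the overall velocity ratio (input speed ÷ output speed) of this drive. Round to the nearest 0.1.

19.5

Each stage contributes driven/driver: internal gear 39/24 = 1.625, belt 11.4/3.8 = 3, gear mesh 76/16 = 4.75, chain 48/57 = 0.84211.
Overall: 1.625 × 3 × 4.75 × 0.84211 = 19.5.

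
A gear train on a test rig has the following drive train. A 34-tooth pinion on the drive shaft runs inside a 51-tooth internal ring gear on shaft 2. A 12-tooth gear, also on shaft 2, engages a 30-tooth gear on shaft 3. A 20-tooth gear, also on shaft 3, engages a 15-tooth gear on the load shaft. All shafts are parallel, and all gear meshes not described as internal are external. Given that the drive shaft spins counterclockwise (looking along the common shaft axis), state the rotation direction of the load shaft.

counterclockwise

the drive shaft → shaft 2: internal mesh, same direction → CCW.
shaft 2 → shaft 3: external mesh, 1 reversal → CW.
shaft 3 → the load shaft: external mesh, 1 reversal → CCW.
2 reversals in total — an even number — so the load shaft turns the same way as the drive shaft.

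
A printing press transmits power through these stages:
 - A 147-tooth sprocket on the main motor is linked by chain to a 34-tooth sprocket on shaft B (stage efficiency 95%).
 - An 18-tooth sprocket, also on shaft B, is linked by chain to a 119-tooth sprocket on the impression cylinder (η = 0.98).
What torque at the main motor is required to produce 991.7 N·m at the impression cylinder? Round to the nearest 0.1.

Overall ratio R = 0.23129 × 6.6111 = 1.5291; overall efficiency η = 0.95 × 0.98 = 0.9310.
Input torque = output torque / (R × η) = 991.7 / (1.5291 × 0.9310) = 696.62 N·m.

696.6 N·m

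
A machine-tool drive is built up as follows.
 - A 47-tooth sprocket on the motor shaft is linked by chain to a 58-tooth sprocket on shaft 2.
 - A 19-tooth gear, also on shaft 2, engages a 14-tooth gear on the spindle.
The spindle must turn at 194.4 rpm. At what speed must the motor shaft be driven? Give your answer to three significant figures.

Overall ratio R = 1.234 × 0.73684 = 0.90929.
Required input speed = output speed × R = 194.4 × 0.90929 = 176.77 rpm.

177 rpm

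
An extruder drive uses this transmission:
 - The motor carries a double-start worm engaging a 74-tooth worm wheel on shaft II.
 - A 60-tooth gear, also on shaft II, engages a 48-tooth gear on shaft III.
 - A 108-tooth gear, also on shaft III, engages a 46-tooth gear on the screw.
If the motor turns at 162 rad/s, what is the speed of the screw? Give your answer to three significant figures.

12.8 rad/s

worm 74/2 = 37 → 162/37 = 4.3784 rad/s
gear mesh 48/60 = 0.8 → 4.3784/0.8 = 5.473 rad/s
gear mesh 46/108 = 0.42593 → 5.473/0.42593 = 12.85 rad/s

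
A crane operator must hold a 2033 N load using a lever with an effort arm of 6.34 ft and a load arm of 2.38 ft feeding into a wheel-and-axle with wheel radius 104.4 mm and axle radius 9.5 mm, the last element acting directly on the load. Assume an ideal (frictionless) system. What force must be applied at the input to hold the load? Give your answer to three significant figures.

69.4 N

Lever MA = effort arm / load arm = 6.34/2.38 = 2.6639.
Wheel-and-axle MA = R/r = 104.4/9.5 = 10.989.
Combined ideal MA = 2.6639 × 10.989 = 29.274.
Effort = load / MA = 2033 / 29.274 = 69.446 N.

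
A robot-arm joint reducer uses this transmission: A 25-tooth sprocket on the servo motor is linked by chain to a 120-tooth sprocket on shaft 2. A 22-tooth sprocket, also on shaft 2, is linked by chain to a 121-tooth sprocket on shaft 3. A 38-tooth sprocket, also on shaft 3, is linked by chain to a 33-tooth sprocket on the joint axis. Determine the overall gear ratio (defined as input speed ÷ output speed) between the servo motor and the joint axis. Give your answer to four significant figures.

Each stage contributes driven/driver: chain 120/25 = 4.8, chain 121/22 = 5.5, chain 33/38 = 0.86842.
Overall: 4.8 × 5.5 × 0.86842 = 22.926.

22.93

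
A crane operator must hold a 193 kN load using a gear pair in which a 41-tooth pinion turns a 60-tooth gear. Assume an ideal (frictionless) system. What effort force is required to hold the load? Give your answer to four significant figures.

131.9 kN

Gear pair MA = 60/41 = 1.4634.
Effort = load / MA = 193 / 1.4634 = 131.88 kN.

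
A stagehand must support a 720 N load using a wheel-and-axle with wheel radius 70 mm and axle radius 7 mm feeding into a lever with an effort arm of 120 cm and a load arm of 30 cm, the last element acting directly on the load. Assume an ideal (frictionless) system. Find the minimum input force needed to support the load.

Wheel-and-axle MA = R/r = 70/7 = 10.
Lever MA = effort arm / load arm = 120/30 = 4.
Combined ideal MA = 10 × 4 = 40.
Effort = load / MA = 720 / 40 = 18 N.

18 N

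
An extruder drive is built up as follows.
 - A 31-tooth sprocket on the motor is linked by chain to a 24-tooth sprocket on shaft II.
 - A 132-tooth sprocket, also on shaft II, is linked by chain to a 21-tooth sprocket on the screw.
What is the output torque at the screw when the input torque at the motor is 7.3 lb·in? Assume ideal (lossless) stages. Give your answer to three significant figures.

After the chain (24/31): 7.3 × 0.77419 = 5.6516 lb·in
After the chain (21/132): 5.6516 × 0.15909 = 0.89912 lb·in

0.899 lb·in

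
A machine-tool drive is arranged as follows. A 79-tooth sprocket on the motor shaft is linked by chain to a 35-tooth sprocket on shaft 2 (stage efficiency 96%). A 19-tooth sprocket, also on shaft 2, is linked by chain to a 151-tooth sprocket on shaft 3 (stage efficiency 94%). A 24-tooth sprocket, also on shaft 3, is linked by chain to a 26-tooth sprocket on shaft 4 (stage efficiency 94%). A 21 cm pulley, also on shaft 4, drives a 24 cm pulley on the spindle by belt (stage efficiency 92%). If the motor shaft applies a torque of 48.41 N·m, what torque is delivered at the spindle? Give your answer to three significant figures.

After the chain (35/79): 48.41 × 0.44304 × 0.96 = 20.59 N·m
After the chain (151/19): 20.59 × 7.9474 × 0.94 = 153.81 N·m
After the chain (26/24): 153.81 × 1.0833 × 0.94 = 156.63 N·m
After the belt (24/21): 156.63 × 1.1429 × 0.92 = 164.69 N·m

165 N·m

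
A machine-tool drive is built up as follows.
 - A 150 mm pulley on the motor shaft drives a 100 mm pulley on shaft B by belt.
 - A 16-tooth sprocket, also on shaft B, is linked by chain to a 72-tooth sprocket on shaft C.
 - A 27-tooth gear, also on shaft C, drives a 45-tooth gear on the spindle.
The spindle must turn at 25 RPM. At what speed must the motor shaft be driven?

Overall ratio R = 0.66667 × 4.5 × 1.6667 = 5.
Required input speed = output speed × R = 25 × 5 = 125 RPM.

125 RPM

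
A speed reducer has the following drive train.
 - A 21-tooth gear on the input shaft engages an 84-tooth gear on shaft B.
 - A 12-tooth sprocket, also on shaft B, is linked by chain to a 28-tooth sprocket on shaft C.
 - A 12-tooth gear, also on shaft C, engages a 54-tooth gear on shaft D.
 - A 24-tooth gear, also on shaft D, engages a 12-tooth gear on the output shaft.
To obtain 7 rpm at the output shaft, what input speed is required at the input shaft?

147 rpm

Overall ratio R = 4 × 2.3333 × 4.5 × 0.5 = 21.
Required input speed = output speed × R = 7 × 21 = 147 rpm.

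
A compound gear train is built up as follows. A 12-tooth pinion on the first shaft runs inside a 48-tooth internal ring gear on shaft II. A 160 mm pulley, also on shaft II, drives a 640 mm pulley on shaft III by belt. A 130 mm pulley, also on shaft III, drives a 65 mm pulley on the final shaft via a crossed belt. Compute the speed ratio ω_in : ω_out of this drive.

8

Each stage contributes driven/driver: internal gear 48/12 = 4, belt 640/160 = 4, belt 65/130 = 0.5.
Overall: 4 × 4 × 0.5 = 8.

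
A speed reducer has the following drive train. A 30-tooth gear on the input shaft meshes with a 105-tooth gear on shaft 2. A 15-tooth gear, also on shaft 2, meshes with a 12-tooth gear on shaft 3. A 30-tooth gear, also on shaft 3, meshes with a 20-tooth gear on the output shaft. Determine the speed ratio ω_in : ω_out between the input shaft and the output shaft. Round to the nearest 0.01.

Each stage contributes driven/driver: gear mesh 105/30 = 3.5, gear mesh 12/15 = 0.8, gear mesh 20/30 = 0.66667.
Overall: 3.5 × 0.8 × 0.66667 = 1.8667.

1.87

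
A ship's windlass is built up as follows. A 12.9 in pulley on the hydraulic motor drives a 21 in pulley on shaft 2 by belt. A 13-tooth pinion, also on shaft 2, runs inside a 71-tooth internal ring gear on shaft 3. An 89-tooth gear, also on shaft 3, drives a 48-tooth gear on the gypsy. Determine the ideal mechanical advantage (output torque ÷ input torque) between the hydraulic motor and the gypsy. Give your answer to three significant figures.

Each stage contributes driven/driver: belt 21/12.9 = 1.6279, internal gear 71/13 = 5.4615, gear mesh 48/89 = 0.53933.
Overall: 1.6279 × 5.4615 × 0.53933 = 4.7951.

4.80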